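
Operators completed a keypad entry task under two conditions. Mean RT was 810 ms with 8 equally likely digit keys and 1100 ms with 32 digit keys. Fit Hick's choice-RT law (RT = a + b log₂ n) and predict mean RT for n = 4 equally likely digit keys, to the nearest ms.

665 ms

RT is linear in log₂ n, so two points fix the line:
  b = (1100 − 810) / (log₂ 32 − log₂ 8) = 290 / (5 − 3) = 145 ms/bit
  a = 810 − 145 × 3 = 375 ms
Then RT(4) = 375 + 145 × log₂ 4 = 375 + 145 × 2 ≈ 665.000 ms.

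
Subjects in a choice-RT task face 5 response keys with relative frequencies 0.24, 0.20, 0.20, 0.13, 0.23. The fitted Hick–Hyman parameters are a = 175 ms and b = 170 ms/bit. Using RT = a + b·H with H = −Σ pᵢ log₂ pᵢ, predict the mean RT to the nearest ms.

565 ms

H = 0.24·log₂(1/0.24) + 0.20·log₂(1/0.20) + 0.20·log₂(1/0.20) + 0.13·log₂(1/0.13) + 0.23·log₂(1/0.23) = 2.2932 bits.
RT = 175 + 170 × 2.2932 = 564.85 ms.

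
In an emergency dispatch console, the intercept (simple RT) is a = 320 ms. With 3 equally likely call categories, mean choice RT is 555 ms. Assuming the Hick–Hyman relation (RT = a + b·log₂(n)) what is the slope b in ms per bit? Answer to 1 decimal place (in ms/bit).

b = (555 − 320) / log₂(3) = 235 / 1.5850 = 148.268 ms/bit.

148.3 ms/bit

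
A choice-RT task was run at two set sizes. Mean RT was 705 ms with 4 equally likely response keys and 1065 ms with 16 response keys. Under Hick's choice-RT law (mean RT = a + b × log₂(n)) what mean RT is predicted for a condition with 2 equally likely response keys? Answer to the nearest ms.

525 ms

With log₂ n on the abscissa the relation is linear; from the two conditions:
  b = (1065 − 705) / (log₂ 16 − log₂ 4) = 360 / (4 − 2) = 180 ms/bit
  a = 705 − 180 × 2 = 345 ms
Then RT(2) = 345 + 180 × log₂ 2 = 345 + 180 × 1 ≈ 525.000 ms.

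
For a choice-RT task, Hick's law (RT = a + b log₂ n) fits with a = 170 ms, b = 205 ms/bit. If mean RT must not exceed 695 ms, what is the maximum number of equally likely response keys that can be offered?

5

205·log₂ n ≤ 695 − 170 = 525, giving log₂ n ≤ 2.5610 and n ≤ 5.901. The largest whole number is 5.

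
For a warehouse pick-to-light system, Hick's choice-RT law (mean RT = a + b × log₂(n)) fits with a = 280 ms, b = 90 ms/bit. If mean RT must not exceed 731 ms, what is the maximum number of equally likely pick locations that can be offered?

Information budget: (731 − 280)/90 = 5.0111 bits, so n ≤ 2^5.0111 = 32.247 → at most 32.

32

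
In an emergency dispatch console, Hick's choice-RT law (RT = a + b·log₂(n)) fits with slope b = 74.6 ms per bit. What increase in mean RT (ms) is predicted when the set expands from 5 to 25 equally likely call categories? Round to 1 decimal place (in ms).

173.2 ms

Only the slope matters, since a is common to both: ΔRT = b·log₂(n₂/n₁).
log₂(25) − log₂(5) = 4.6439 − 2.3219 = 2.3219.
ΔRT = 74.6 × 2.3219 = 173.216 ms.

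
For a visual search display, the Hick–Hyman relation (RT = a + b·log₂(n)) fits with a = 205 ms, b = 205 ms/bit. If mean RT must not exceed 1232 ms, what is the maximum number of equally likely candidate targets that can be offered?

205·log₂ n ≤ 1232 − 205 = 1027, giving log₂ n ≤ 5.0098 and n ≤ 32.217. The largest whole number is 32.

32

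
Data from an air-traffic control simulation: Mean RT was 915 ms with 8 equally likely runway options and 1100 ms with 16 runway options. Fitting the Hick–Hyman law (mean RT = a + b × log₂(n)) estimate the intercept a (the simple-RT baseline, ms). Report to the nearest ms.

The slope on a log₂ axis is (1100 − 915) / (4 − 3) = 185 ms/bit.
a = RT₁ − b·log₂ n₁ = 915 − 185 × 3 = 360.000 ms.

360 ms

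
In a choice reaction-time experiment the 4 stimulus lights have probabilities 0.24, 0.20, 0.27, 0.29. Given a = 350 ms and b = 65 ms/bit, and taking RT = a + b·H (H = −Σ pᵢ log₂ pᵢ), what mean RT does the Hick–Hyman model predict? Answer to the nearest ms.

479 ms

Entropy contributions −pᵢ log₂ pᵢ: 0.4941, 0.4644, 0.5100, 0.5179; sum H = 1.9864 bits.
RT = a + bH = 350 + 65·1.9864 = 479.12 ms.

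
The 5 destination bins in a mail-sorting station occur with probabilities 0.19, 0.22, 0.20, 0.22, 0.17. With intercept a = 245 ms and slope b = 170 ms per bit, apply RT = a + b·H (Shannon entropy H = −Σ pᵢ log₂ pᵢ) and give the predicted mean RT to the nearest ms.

Entropy contributions −pᵢ log₂ pᵢ: 0.4552, 0.4806, 0.4644, 0.4806, 0.4346; sum H = 2.3153 bits.
RT = a + bH = 245 + 170·2.3153 = 638.61 ms.

639 ms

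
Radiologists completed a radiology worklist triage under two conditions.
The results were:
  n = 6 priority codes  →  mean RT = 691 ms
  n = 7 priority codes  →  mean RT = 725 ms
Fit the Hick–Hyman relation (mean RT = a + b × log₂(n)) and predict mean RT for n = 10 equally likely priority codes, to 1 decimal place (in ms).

Solve the two-equation system in a and b:
  b = (725 − 691) / (log₂ 7 − log₂ 6) = 34 / (2.8074 − 2.5850) = 152.883 ms/bit
  a = 691 − 152.883 × 2.5850 = 295.803 ms
Then RT(10) = 295.803 + 152.883 × log₂ 10 = 295.803 + 152.883 × 3.3219 ≈ 803.669 ms.

803.7 ms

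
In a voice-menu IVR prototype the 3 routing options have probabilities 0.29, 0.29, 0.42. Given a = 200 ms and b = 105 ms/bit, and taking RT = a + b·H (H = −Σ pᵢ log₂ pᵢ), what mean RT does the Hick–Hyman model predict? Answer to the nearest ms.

364 ms

Entropy contributions −pᵢ log₂ pᵢ: 0.5179, 0.5179, 0.5256; sum H = 1.5615 bits.
RT = a + bH = 200 + 105·1.5615 = 363.95 ms.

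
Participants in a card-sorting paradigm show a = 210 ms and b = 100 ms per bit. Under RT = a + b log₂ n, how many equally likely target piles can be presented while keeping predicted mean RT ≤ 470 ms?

6

Information budget: (470 − 210)/100 = 2.6000 bits, so n ≤ 2^2.6000 = 6.063 → at most 6.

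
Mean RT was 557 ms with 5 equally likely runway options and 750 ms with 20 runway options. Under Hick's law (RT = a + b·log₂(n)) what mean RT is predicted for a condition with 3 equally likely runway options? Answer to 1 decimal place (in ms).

485.9 ms

RT is linear in log₂ n, so two points fix the line:
  b = (750 − 557) / (log₂ 20 − log₂ 5) = 193 / (4.3219 − 2.3219) = 96.500 ms/bit
  a = 557 − 96.500 × 2.3219 = 332.934 ms
Then RT(3) = 332.934 + 96.500 × log₂ 3 = 332.934 + 96.500 × 1.5850 ≈ 485.883 ms.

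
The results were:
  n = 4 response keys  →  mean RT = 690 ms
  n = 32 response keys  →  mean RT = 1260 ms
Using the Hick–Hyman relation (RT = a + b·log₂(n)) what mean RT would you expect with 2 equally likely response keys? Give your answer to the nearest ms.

500 ms

Solve the two-equation system in a and b:
  b = (1260 − 690) / (log₂ 32 − log₂ 4) = 570 / (5 − 2) = 190 ms/bit
  a = 690 − 190 × 2 = 310 ms
Then RT(2) = 310 + 190 × log₂ 2 = 310 + 190 × 1 ≈ 500.000 ms.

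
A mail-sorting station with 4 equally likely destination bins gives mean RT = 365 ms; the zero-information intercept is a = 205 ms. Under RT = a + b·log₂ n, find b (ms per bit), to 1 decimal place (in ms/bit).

b = (365 − 205) / log₂(4) = 160 / 2 = 80.000 ms/bit.

80.0 ms/bit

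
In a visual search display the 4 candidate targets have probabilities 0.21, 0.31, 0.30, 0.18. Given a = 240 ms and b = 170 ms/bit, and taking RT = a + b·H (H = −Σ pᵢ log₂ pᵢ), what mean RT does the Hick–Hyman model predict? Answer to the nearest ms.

574 ms

Entropy contributions −pᵢ log₂ pᵢ: 0.4728, 0.5238, 0.5211, 0.4453; sum H = 1.9630 bits.
RT = a + bH = 240 + 170·1.9630 = 573.71 ms.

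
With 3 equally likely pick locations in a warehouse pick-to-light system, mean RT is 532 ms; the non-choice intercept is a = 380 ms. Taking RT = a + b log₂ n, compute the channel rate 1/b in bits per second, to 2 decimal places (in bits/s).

10.43 bits/s

b = (532 − 380)/log₂ 3 = 152/1.5850 = 95.901 ms per bit = 0.09590 s/bit; the reciprocal is 10.427 bits/s.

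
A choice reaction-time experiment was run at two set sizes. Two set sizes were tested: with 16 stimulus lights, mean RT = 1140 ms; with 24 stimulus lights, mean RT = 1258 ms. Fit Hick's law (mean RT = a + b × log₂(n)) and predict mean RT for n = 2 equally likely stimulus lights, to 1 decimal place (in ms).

534.8 ms

With log₂ n on the abscissa the relation is linear; from the two conditions:
  b = (1258 − 1140) / (log₂ 24 − log₂ 16) = 118 / (4.5850 − 4) = 201.722 ms/bit
  a = 1140 − 201.722 × 4 = 333.111 ms
Then RT(2) = 333.111 + 201.722 × log₂ 2 = 333.111 + 201.722 × 1 ≈ 534.833 ms.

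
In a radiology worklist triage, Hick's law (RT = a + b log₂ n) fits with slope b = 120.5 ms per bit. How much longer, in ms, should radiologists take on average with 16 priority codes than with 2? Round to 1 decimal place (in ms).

The intercept a cancels: ΔRT = b·(log₂ n₂ − log₂ n₁) = b·log₂(n₂/n₁).
log₂(16) − log₂(2) = log₂(16/2) = log₂(8) = 3.
ΔRT = 120.5 × 3.0000 = 361.500 ms.

361.5 ms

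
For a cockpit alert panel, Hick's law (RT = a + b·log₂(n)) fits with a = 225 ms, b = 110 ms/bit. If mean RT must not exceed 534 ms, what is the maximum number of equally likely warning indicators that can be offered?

110·log₂ n ≤ 534 − 225 = 309, giving log₂ n ≤ 2.8091 and n ≤ 7.008. The largest whole number is 7.

7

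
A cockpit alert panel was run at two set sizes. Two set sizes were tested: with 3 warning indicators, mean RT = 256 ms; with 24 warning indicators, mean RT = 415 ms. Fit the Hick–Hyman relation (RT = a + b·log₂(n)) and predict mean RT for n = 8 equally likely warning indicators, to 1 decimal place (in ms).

331.0 ms

Fit slope and intercept:
  b = (415 − 256) / (log₂ 24 − log₂ 3) = 159 / (4.5850 − 1.5850) = 53.000 ms/bit
  a = 256 − 53.000 × 1.5850 = 171.997 ms
Then RT(8) = 171.997 + 53.000 × log₂ 8 = 171.997 + 53.000 × 3 ≈ 330.997 ms.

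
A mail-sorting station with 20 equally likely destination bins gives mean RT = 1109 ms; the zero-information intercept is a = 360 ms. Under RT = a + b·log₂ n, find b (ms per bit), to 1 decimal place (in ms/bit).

173.3 ms/bit

b = (1109 − 360) / log₂(20) = 749 / 4.3219 = 173.302 ms/bit.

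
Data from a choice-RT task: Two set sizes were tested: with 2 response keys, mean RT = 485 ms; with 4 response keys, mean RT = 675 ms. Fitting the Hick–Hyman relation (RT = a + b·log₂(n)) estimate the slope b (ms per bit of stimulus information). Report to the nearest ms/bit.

The slope on a log₂ axis is (675 − 485) / (2 − 1) = 190 ms/bit.

190 ms/bit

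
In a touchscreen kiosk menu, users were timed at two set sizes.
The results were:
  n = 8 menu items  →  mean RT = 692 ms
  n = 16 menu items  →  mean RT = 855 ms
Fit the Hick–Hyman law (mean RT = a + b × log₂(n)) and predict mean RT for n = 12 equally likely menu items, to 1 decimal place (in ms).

Solve the two-equation system in a and b:
  b = (855 − 692) / (log₂ 16 − log₂ 8) = 163 / (4 − 3) = 163.000 ms/bit
  a = 692 − 163.000 × 3 = 203.000 ms
Then RT(12) = 203.000 + 163.000 × log₂ 12 = 203.000 + 163.000 × 3.5850 ≈ 787.349 ms.

787.3 ms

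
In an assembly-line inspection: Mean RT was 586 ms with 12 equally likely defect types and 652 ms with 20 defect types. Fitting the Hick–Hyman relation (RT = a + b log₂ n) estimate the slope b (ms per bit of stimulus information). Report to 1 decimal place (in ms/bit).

b = (RT₂ − RT₁)/(log₂ n₂ − log₂ n₁) = (652 − 586)/(4.3219 − 3.5850) = 89.556 ms/bit.

89.6 ms/bit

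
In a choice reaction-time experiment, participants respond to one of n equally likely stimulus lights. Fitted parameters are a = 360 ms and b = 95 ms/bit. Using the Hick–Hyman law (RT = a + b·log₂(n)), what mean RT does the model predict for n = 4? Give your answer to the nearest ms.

log₂(4) = 2 bits, so RT = 360 + 95 × 2 ≈ 550.000 ms.

550 ms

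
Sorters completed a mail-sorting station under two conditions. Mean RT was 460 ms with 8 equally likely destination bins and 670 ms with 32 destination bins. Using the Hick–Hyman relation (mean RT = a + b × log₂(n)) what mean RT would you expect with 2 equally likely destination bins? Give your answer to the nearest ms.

Fit slope and intercept:
  b = (670 − 460) / (log₂ 32 − log₂ 8) = 210 / (5 − 3) = 105 ms/bit
  a = 460 − 105 × 3 = 145 ms
Then RT(2) = 145 + 105 × log₂ 2 = 145 + 105 × 1 ≈ 250.000 ms.

250 ms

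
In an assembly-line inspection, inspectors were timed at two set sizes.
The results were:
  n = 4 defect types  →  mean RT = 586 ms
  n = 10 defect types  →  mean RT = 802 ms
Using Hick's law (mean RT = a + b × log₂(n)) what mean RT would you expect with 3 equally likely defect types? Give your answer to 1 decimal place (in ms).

RT is linear in log₂ n, so two points fix the line:
  b = (802 − 586) / (log₂ 10 − log₂ 4) = 216 / (3.3219 − 2) = 163.398 ms/bit
  a = 586 − 163.398 × 2 = 259.205 ms
Then RT(3) = 259.205 + 163.398 × log₂ 3 = 259.205 + 163.398 × 1.5850 ≈ 518.184 ms.

518.2 ms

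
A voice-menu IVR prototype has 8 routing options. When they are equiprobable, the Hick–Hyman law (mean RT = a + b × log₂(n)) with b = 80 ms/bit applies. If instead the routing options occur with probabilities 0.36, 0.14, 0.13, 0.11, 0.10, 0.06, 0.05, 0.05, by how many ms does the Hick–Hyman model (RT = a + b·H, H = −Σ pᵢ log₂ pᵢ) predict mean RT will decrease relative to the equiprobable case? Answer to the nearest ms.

27 ms

The RT saving is b·ΔH. Equiprobable H₀ = log₂(8) = 3.0000 bits; with the given probabilities H = 2.6686 bits.
b·(H₀ − H) = 80 × (3.0000 − 2.6686) = 26.51 ms.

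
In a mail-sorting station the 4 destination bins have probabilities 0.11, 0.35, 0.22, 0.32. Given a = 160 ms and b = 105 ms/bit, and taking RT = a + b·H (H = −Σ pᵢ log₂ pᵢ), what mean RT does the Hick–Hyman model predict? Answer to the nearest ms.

Entropy contributions −pᵢ log₂ pᵢ: 0.3503, 0.5301, 0.4806, 0.5260; sum H = 1.8870 bits.
RT = a + bH = 160 + 105·1.8870 = 358.13 ms.

358 ms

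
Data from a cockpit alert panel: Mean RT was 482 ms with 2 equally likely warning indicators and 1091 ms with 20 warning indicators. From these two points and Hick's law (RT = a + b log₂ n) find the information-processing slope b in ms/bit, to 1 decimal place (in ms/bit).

Slope: b = (1091 − 482) / (log₂ 20 − log₂ 2) = 609/3.3219 = 183.327 ms/bit.

183.3 ms/bit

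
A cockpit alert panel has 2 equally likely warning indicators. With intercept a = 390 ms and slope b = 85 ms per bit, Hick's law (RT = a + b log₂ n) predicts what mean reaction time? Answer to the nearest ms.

log₂(2) = 1 bits, so RT = 390 + 85 × 1 ≈ 475.000 ms.

475 ms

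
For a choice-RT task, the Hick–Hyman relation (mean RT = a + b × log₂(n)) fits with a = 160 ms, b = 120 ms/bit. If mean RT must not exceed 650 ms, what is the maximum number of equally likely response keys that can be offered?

Set 160 + 120·log₂ n ≤ 650 → log₂ n ≤ (650 − 160)/120 = 4.0833.
So n ≤ 2^4.0833 = 16.951; the largest integer n is 16.

16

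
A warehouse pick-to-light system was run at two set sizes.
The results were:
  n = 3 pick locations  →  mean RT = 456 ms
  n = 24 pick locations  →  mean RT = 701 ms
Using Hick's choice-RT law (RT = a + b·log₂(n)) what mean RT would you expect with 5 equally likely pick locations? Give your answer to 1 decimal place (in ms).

516.2 ms

With log₂ n on the abscissa the relation is linear; from the two conditions:
  b = (701 − 456) / (log₂ 24 − log₂ 3) = 245 / (4.5850 − 1.5850) = 81.667 ms/bit
  a = 456 − 81.667 × 1.5850 = 326.561 ms
Then RT(5) = 326.561 + 81.667 × log₂ 5 = 326.561 + 81.667 × 2.3219 ≈ 516.186 ms.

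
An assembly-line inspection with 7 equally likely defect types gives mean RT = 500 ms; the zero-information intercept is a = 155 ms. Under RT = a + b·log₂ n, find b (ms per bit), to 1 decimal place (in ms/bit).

b = (500 − 155) / log₂(7) = 345 / 2.8074 = 122.891 ms/bit.

122.9 ms/bit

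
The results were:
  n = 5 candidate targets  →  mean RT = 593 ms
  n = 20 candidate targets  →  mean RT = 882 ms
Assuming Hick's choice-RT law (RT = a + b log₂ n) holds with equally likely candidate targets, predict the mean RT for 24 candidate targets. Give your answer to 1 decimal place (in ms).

Fit slope and intercept:
  b = (882 − 593) / (log₂ 20 − log₂ 5) = 289 / (4.3219 − 2.3219) = 144.500 ms/bit
  a = 593 − 144.500 × 2.3219 = 257.481 ms
Then RT(24) = 257.481 + 144.500 × log₂ 24 = 257.481 + 144.500 × 4.5850 ≈ 920.008 ms.

920.0 ms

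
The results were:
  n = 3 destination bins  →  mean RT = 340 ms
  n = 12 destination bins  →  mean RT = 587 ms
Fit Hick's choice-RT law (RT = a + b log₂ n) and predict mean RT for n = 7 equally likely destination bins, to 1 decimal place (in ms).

491.0 ms

Fit slope and intercept:
  b = (587 − 340) / (log₂ 12 − log₂ 3) = 247 / (3.5850 − 1.5850) = 123.500 ms/bit
  a = 340 − 123.500 × 1.5850 = 144.257 ms
Then RT(7) = 144.257 + 123.500 × log₂ 7 = 144.257 + 123.500 × 2.8074 ≈ 490.965 ms.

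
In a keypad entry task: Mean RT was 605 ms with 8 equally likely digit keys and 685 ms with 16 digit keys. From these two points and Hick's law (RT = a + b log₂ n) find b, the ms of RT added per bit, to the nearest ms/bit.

b = (RT₂ − RT₁)/(log₂ n₂ − log₂ n₁) = (685 − 605)/(4 − 3) = 80 ms/bit.

80 ms/bit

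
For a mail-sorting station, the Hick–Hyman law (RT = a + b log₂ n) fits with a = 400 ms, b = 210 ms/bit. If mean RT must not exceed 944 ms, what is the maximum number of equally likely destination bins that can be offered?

Set 400 + 210·log₂ n ≤ 944 → log₂ n ≤ (944 − 400)/210 = 2.5905.
So n ≤ 2^2.5905 = 6.023; the largest integer n is 6.

6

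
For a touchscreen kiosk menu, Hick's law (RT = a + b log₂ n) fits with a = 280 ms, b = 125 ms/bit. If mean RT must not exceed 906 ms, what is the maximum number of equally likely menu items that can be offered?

32

125·log₂ n ≤ 906 − 280 = 626, giving log₂ n ≤ 5.0080 and n ≤ 32.178. The largest whole number is 32.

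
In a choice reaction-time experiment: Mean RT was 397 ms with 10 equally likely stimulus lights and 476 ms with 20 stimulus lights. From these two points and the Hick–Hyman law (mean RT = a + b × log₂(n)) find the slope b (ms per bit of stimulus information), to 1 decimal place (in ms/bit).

b = (RT₂ − RT₁)/(log₂ n₂ − log₂ n₁) = (476 − 397)/(4.3219 − 3.3219) = 79.000 ms/bit.

79.0 ms/bit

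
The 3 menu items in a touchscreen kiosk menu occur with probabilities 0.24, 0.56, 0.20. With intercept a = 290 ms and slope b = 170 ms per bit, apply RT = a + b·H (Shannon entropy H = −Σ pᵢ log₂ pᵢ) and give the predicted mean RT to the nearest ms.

533 ms

Entropy contributions −pᵢ log₂ pᵢ: 0.4941, 0.4684, 0.4644; sum H = 1.4270 bits.
RT = a + bH = 290 + 170·1.4270 = 532.58 ms.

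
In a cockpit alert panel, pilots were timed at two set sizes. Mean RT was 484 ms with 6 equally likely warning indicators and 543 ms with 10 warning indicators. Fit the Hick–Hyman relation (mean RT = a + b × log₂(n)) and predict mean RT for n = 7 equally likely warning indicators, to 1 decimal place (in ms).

RT is linear in log₂ n, so two points fix the line:
  b = (543 − 484) / (log₂ 10 − log₂ 6) = 59 / (3.3219 − 2.5850) = 80.058 ms/bit
  a = 484 − 80.058 × 2.5850 = 277.053 ms
Then RT(7) = 277.053 + 80.058 × log₂ 7 = 277.053 + 80.058 × 2.8074 ≈ 501.804 ms.

501.8 ms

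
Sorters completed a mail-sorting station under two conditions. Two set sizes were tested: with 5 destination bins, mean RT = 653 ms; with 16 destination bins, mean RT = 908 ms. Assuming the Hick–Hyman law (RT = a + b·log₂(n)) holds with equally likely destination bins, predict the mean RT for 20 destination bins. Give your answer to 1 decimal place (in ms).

With log₂ n on the abscissa the relation is linear; from the two conditions:
  b = (908 − 653) / (log₂ 16 − log₂ 5) = 255 / (4 − 2.3219) = 151.960 ms/bit
  a = 653 − 151.960 × 2.3219 = 300.160 ms
Then RT(20) = 300.160 + 151.960 × log₂ 20 = 300.160 + 151.960 × 4.3219 ≈ 956.920 ms.

956.9 ms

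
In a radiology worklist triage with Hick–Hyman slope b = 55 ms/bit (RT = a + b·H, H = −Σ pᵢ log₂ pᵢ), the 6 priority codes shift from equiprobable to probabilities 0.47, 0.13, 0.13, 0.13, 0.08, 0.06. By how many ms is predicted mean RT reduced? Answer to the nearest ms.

The RT saving is b·ΔH. Equiprobable H₀ = log₂(6) = 2.5850 bits; with the given probabilities H = 2.1949 bits.
b·(H₀ − H) = 55 × (2.5850 − 2.1949) = 21.45 ms.

21 ms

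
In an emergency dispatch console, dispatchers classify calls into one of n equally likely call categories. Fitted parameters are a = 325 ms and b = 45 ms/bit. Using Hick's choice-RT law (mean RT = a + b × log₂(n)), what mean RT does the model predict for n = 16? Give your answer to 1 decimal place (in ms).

log₂(16) = 4 bits, so RT = 325 + 45 × 4 ≈ 505.000 ms.

505.0 ms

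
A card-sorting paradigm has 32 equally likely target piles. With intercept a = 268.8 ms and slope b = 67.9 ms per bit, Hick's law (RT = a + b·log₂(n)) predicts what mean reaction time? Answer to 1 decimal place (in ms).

608.3 ms

log₂(32) = 5 bits, so RT = 268.8 + 67.9 × 5 ≈ 608.300 ms.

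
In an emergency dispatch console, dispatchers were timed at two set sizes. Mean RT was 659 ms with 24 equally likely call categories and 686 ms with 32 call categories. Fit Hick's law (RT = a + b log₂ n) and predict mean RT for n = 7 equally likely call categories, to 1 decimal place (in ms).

543.4 ms

With log₂ n on the abscissa the relation is linear; from the two conditions:
  b = (686 − 659) / (log₂ 32 − log₂ 24) = 27 / (5 − 4.5850) = 65.054 ms/bit
  a = 659 − 65.054 × 4.5850 = 360.728 ms
Then RT(7) = 360.728 + 65.054 × log₂ 7 = 360.728 + 65.054 × 2.8074 ≈ 543.359 ms.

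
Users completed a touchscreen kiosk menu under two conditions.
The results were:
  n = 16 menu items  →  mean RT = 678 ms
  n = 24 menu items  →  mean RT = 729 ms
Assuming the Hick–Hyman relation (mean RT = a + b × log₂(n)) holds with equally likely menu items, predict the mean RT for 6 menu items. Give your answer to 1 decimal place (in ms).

RT is linear in log₂ n, so two points fix the line:
  b = (729 − 678) / (log₂ 24 − log₂ 16) = 51 / (4.5850 − 4) = 87.185 ms/bit
  a = 678 − 87.185 × 4 = 329.260 ms
Then RT(6) = 329.260 + 87.185 × log₂ 6 = 329.260 + 87.185 × 2.5850 ≈ 554.630 ms.

554.6 ms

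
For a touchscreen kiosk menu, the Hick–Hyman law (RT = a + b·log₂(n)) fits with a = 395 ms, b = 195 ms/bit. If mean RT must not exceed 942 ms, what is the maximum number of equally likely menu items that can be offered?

Set 395 + 195·log₂ n ≤ 942 → log₂ n ≤ (942 − 395)/195 = 2.8051.
So n ≤ 2^2.8051 = 6.989; the largest integer n is 6.

6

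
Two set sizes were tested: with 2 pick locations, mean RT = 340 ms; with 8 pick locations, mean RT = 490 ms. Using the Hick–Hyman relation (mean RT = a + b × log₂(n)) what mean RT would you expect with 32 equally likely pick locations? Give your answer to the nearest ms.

640 ms

With log₂ n on the abscissa the relation is linear; from the two conditions:
  b = (490 − 340) / (log₂ 8 − log₂ 2) = 150 / (3 − 1) = 75 ms/bit
  a = 340 − 75 × 1 = 265 ms
Then RT(32) = 265 + 75 × log₂ 32 = 265 + 75 × 5 ≈ 640.000 ms.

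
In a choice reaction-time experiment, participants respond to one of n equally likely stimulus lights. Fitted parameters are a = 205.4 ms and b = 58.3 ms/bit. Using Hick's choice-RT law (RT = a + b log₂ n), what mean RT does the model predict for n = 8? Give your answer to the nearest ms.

380 ms

log₂(8) = 3 bits, so RT = 205.4 + 58.3 × 3 ≈ 380.300 ms.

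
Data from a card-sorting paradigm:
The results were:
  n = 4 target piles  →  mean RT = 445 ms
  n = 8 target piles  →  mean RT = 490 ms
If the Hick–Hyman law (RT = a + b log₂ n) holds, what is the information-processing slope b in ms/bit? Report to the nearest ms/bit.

Slope: b = (490 − 445) / (log₂ 8 − log₂ 4) = 45/1.0000 = 45 ms/bit.

45 ms/bit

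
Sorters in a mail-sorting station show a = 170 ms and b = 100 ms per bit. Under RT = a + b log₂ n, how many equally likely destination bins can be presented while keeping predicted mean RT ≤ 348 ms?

Information budget: (348 − 170)/100 = 1.7800 bits, so n ≤ 2^1.7800 = 3.434 → at most 3.

3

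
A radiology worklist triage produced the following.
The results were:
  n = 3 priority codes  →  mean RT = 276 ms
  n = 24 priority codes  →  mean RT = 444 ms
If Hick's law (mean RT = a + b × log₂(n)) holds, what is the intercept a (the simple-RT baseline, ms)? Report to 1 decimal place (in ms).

187.2 ms

The slope on a log₂ axis is (444 − 276) / (4.5850 − 1.5850) = 56.000 ms/bit.
Intercept: a = 276 − 56.000·log₂(3) = 187.242 ms.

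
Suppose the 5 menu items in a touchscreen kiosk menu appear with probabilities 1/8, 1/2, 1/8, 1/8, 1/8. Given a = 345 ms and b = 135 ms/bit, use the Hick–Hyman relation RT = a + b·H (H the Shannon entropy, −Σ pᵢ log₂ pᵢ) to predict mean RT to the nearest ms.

615 ms

H = −Σ pᵢ log₂ pᵢ = 0.125·3 + 0.5·1 + 0.125·3 + 0.125·3 + 0.125·3 = 2.000 bits.
RT = 345 + 135 × 2.000 = 615.00 ms.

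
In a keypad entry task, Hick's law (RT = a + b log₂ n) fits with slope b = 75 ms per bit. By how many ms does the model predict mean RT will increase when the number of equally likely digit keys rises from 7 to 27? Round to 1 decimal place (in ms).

Only the slope matters, since a is common to both: ΔRT = b·log₂(n₂/n₁).
log₂(27) − log₂(7) = 4.7549 − 2.8074 = 1.9475.
ΔRT = 75 × 1.9475 = 146.065 ms.

146.1 ms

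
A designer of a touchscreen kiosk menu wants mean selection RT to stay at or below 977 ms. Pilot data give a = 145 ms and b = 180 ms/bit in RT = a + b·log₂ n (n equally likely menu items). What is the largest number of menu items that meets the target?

24

180·log₂ n ≤ 977 − 145 = 832, giving log₂ n ≤ 4.6222 and n ≤ 24.628. The largest whole number is 24.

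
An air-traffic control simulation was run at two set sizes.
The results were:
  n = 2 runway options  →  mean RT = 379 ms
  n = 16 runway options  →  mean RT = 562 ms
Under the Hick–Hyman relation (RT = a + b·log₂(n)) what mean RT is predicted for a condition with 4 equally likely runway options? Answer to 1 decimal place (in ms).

With log₂ n on the abscissa the relation is linear; from the two conditions:
  b = (562 − 379) / (log₂ 16 − log₂ 2) = 183 / (4 − 1) = 61.000 ms/bit
  a = 379 − 61.000 × 1 = 318.000 ms
Then RT(4) = 318.000 + 61.000 × log₂ 4 = 318.000 + 61.000 × 2 ≈ 440.000 ms.

440.0 ms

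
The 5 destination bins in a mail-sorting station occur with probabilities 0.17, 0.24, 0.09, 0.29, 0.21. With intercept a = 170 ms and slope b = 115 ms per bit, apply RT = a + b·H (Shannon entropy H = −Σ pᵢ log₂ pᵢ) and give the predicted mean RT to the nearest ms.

H = 0.17·log₂(1/0.17) + 0.24·log₂(1/0.24) + 0.09·log₂(1/0.09) + 0.29·log₂(1/0.29) + 0.21·log₂(1/0.21) = 2.2321 bits.
RT = 170 + 115 × 2.2321 = 426.69 ms.

427 ms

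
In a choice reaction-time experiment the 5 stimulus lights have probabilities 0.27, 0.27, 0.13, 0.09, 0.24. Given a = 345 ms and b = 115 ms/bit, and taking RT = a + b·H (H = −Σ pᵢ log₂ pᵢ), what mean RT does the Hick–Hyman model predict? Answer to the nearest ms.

Entropy contributions −pᵢ log₂ pᵢ: 0.5100, 0.5100, 0.3826, 0.3127, 0.4941; sum H = 2.2095 bits.
RT = a + bH = 345 + 115·2.2095 = 599.09 ms.

599 ms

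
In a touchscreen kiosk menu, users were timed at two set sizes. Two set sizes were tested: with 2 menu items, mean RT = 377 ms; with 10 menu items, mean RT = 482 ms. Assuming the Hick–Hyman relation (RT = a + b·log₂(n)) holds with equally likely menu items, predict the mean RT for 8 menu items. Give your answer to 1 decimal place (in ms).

Fit slope and intercept:
  b = (482 − 377) / (log₂ 10 − log₂ 2) = 105 / (3.3219 − 1) = 45.221 ms/bit
  a = 377 − 45.221 × 1 = 331.779 ms
Then RT(8) = 331.779 + 45.221 × log₂ 8 = 331.779 + 45.221 × 3 ≈ 467.442 ms.

467.4 ms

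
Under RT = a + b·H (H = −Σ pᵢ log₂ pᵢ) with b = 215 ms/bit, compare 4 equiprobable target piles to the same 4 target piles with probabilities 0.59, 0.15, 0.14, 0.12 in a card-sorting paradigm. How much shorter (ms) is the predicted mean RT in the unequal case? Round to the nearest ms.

81 ms

Equiprobable entropy H₀ = log₂ 4 = 2.0000 bits.
Skewed entropy H = −Σ pᵢ log₂ pᵢ = 1.6238 bits.
ΔRT = b·(H₀ − H) = 215 × 0.3762 = 80.87 ms.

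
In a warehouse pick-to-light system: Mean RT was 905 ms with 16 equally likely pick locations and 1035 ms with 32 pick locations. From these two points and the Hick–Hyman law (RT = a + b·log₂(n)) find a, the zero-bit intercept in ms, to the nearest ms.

385 ms

The slope on a log₂ axis is (1035 − 905) / (5 − 4) = 130 ms/bit.
Intercept: a = 905 − 130·log₂(16) = 385.000 ms.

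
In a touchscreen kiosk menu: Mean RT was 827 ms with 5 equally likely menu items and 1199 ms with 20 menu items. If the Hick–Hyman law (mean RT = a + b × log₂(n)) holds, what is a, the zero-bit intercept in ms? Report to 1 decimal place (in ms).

Slope: b = (1199 − 827) / (log₂ 20 − log₂ 5) = 372/2.0000 = 186.000 ms/bit.
a = RT₁ − b·log₂ n₁ = 827 − 186.000 × 2.3219 = 395.121 ms.

395.1 ms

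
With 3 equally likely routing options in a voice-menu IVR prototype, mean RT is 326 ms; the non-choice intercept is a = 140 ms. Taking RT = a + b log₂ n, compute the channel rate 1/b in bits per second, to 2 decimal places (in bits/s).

b = (326 − 140)/log₂ 3 = 186/1.5850 = 117.353 ms per bit = 0.11735 s/bit; the reciprocal is 8.521 bits/s.

8.52 bits/s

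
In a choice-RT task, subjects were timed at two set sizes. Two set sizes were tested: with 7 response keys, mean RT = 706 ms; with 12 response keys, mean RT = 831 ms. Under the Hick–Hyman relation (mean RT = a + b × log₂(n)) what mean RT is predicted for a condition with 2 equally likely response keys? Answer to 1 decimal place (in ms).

RT is linear in log₂ n, so two points fix the line:
  b = (831 − 706) / (log₂ 12 − log₂ 7) = 125 / (3.5850 − 2.8074) = 160.749 ms/bit
  a = 706 − 160.749 × 2.8074 = 254.719 ms
Then RT(2) = 254.719 + 160.749 × log₂ 2 = 254.719 + 160.749 × 1 ≈ 415.469 ms.

415.5 ms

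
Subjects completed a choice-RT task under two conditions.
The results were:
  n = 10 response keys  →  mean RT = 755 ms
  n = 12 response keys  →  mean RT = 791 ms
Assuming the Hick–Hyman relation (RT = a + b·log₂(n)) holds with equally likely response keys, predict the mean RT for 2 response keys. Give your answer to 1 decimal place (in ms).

437.2 ms

Fit slope and intercept:
  b = (791 − 755) / (log₂ 12 − log₂ 10) = 36 / (3.5850 − 3.3219) = 136.864 ms/bit
  a = 755 − 136.864 × 3.3219 = 300.347 ms
Then RT(2) = 300.347 + 136.864 × log₂ 2 = 300.347 + 136.864 × 1 ≈ 437.211 ms.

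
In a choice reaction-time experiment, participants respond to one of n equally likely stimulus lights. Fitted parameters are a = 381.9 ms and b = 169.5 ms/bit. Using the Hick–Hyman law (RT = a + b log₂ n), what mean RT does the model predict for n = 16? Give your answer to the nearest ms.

1060 ms

log₂(16) = 4 bits, so RT = 381.9 + 169.5 × 4 ≈ 1059.900 ms.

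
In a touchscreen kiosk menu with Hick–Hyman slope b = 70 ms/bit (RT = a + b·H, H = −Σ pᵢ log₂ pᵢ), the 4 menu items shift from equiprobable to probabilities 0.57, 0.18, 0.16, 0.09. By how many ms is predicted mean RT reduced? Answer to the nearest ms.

The RT saving is b·ΔH. Equiprobable H₀ = log₂(4) = 2.0000 bits; with the given probabilities H = 1.6432 bits.
b·(H₀ − H) = 70 × (2.0000 − 1.6432) = 24.97 ms.

25 ms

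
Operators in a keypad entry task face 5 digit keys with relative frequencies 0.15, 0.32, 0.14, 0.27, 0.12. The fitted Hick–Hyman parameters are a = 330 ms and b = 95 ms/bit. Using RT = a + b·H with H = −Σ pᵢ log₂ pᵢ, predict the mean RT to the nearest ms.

540 ms

Entropy contributions −pᵢ log₂ pᵢ: 0.4105, 0.5260, 0.3971, 0.5100, 0.3671; sum H = 2.2108 bits.
RT = a + bH = 330 + 95·2.2108 = 540.02 ms.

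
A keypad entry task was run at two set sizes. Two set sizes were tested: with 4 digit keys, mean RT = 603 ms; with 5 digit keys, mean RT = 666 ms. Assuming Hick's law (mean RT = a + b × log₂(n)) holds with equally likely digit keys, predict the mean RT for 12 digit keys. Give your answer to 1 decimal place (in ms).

913.2 ms

With log₂ n on the abscissa the relation is linear; from the two conditions:
  b = (666 − 603) / (log₂ 5 − log₂ 4) = 63 / (2.3219 − 2) = 195.696 ms/bit
  a = 603 − 195.696 × 2 = 211.608 ms
Then RT(12) = 211.608 + 195.696 × log₂ 12 = 211.608 + 195.696 × 3.5850 ≈ 913.171 ms.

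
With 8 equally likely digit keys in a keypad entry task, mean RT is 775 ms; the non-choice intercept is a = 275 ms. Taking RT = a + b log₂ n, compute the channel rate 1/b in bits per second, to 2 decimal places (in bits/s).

6.00 bits/s

b = (775 − 275)/log₂ 8 = 500/3 = 166.667 ms per bit = 0.16667 s/bit; the reciprocal is 6.000 bits/s.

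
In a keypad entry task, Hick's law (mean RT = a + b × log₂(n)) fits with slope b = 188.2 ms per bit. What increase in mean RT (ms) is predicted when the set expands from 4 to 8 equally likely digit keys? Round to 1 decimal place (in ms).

188.2 ms

ΔRT = (a + b log₂ n₂) − (a + b log₂ n₁) = b·(log₂ n₂ − log₂ n₁).
log₂(8) − log₂(4) = log₂(8/4) = log₂(2) = 1.
ΔRT = 188.2 × 1.0000 = 188.200 ms.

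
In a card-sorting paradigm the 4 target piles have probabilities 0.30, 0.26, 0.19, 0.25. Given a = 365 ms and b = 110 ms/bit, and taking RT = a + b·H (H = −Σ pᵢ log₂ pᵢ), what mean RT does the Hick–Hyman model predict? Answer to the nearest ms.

583 ms

Entropy contributions −pᵢ log₂ pᵢ: 0.5211, 0.5053, 0.4552, 0.5000; sum H = 1.9816 bits.
RT = a + bH = 365 + 110·1.9816 = 582.98 ms.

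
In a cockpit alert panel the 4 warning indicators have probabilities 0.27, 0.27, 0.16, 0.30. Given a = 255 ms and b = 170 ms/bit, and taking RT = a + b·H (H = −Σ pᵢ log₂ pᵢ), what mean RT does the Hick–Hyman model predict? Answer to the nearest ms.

Entropy contributions −pᵢ log₂ pᵢ: 0.5100, 0.5100, 0.4230, 0.5211; sum H = 1.9641 bits.
RT = a + bH = 255 + 170·1.9641 = 588.91 ms.

589 ms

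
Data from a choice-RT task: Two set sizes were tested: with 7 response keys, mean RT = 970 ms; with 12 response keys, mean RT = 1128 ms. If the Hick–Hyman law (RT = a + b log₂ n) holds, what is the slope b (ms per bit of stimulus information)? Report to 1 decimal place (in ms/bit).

b = (RT₂ − RT₁)/(log₂ n₂ − log₂ n₁) = (1128 − 970)/(3.5850 − 2.8074) = 203.187 ms/bit.

203.2 ms/bit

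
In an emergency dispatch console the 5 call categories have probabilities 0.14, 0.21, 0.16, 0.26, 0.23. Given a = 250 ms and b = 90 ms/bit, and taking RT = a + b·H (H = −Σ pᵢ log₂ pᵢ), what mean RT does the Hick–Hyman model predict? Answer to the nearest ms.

456 ms

H = 0.14·log₂(1/0.14) + 0.21·log₂(1/0.21) + 0.16·log₂(1/0.16) + 0.26·log₂(1/0.26) + 0.23·log₂(1/0.23) = 2.2859 bits.
RT = 250 + 90 × 2.2859 = 455.73 ms.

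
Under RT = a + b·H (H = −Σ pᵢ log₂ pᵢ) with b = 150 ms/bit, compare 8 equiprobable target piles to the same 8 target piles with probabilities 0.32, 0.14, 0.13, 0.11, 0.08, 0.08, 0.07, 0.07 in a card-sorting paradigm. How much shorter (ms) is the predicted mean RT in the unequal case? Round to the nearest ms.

34 ms

Equiprobable entropy H₀ = log₂ 8 = 3.0000 bits.
Skewed entropy H = −Σ pᵢ log₂ pᵢ = 2.7762 bits.
ΔRT = b·(H₀ − H) = 150 × 0.2238 = 33.57 ms.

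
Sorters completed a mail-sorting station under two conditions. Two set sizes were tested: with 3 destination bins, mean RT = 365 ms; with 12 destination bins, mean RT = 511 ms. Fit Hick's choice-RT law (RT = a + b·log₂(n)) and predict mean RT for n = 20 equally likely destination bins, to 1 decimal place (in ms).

With log₂ n on the abscissa the relation is linear; from the two conditions:
  b = (511 − 365) / (log₂ 12 − log₂ 3) = 146 / (3.5850 − 1.5850) = 73.000 ms/bit
  a = 365 − 73.000 × 1.5850 = 249.298 ms
Then RT(20) = 249.298 + 73.000 × log₂ 20 = 249.298 + 73.000 × 4.3219 ≈ 564.798 ms.

564.8 ms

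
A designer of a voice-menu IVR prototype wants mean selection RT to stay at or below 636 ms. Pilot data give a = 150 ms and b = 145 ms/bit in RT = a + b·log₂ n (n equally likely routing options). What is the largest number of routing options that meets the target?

10

Information budget: (636 − 150)/145 = 3.3517 bits, so n ≤ 2^3.3517 = 10.209 → at most 10.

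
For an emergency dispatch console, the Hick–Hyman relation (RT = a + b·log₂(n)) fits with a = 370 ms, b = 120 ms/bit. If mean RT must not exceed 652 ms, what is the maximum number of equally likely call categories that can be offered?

Information budget: (652 − 370)/120 = 2.3500 bits, so n ≤ 2^2.3500 = 5.098 → at most 5.

5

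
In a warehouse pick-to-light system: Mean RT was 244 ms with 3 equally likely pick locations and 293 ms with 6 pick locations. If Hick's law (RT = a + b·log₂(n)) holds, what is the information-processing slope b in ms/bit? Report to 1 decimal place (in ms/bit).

49.0 ms/bit

b = (RT₂ − RT₁)/(log₂ n₂ − log₂ n₁) = (293 − 244)/(2.5850 − 1.5850) = 49.000 ms/bit.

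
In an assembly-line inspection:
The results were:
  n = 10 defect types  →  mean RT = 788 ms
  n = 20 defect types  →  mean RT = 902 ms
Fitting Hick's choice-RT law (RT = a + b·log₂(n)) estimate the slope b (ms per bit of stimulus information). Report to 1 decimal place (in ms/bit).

114.0 ms/bit

b = (RT₂ − RT₁)/(log₂ n₂ − log₂ n₁) = (902 − 788)/(4.3219 − 3.3219) = 114.000 ms/bit.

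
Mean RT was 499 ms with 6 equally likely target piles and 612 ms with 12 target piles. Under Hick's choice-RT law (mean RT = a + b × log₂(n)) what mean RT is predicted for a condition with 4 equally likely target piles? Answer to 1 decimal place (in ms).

RT is linear in log₂ n, so two points fix the line:
  b = (612 − 499) / (log₂ 12 − log₂ 6) = 113 / (3.5850 − 2.5850) = 113.000 ms/bit
  a = 499 − 113.000 × 2.5850 = 206.899 ms
Then RT(4) = 206.899 + 113.000 × log₂ 4 = 206.899 + 113.000 × 2 ≈ 432.899 ms.

432.9 ms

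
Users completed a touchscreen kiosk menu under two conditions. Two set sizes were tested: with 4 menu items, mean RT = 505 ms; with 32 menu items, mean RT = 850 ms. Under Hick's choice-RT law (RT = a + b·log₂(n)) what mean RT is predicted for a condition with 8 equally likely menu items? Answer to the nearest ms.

Fit slope and intercept:
  b = (850 − 505) / (log₂ 32 − log₂ 4) = 345 / (5 − 2) = 115 ms/bit
  a = 505 − 115 × 2 = 275 ms
Then RT(8) = 275 + 115 × log₂ 8 = 275 + 115 × 3 ≈ 620.000 ms.

620 ms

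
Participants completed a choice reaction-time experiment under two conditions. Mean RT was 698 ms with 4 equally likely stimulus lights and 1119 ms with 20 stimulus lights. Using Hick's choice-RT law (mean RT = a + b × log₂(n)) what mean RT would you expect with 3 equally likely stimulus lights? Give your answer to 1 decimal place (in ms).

622.7 ms

RT is linear in log₂ n, so two points fix the line:
  b = (1119 − 698) / (log₂ 20 − log₂ 4) = 421 / (4.3219 − 2) = 181.315 ms/bit
  a = 698 − 181.315 × 2 = 335.370 ms
Then RT(3) = 335.370 + 181.315 × log₂ 3 = 335.370 + 181.315 × 1.5850 ≈ 622.748 ms.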